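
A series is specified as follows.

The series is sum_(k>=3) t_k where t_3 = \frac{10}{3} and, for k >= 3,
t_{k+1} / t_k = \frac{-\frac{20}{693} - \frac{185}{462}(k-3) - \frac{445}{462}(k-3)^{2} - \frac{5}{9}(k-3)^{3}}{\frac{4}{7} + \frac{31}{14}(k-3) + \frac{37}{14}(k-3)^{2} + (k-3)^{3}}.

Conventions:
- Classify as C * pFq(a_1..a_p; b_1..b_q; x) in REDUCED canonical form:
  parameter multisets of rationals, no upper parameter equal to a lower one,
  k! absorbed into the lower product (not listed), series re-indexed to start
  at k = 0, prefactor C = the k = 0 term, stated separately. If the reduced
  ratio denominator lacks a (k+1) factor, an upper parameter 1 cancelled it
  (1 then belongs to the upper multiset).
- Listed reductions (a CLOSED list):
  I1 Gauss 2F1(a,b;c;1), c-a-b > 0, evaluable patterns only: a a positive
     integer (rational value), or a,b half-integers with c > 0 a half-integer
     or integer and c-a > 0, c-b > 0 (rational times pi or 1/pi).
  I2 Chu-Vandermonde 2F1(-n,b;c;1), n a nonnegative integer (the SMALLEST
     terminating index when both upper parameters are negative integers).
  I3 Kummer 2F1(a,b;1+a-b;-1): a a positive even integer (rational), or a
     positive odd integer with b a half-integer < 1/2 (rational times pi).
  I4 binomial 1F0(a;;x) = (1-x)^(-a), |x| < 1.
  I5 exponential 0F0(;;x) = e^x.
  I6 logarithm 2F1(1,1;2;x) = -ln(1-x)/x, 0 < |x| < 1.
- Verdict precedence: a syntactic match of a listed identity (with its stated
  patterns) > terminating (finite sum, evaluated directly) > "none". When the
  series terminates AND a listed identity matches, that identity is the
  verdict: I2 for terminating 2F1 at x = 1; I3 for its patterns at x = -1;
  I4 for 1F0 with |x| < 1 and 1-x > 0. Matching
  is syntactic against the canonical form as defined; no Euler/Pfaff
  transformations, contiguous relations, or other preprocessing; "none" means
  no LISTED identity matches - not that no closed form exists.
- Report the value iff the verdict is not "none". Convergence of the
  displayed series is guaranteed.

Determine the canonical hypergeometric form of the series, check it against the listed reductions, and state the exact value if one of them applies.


Canonical form: C = \frac{10}{3} times 1F0 with upper {\frac{1}{11}}, lower {-}, x = -\frac{5}{9}. Verdict: this is binomial (I4) (the 1F0 binomial series: exponent -1/11, x = -\frac{5}{9}). Exact value: \frac{10}{3} \cdot \left(\frac{14}{9}\right)^{-\frac{1}{11}}.

The tell: from the first term \frac{10}{3}: the parameter 8/7 appears in both the upper and lower lists and cancels (alongside the other common factor).
Ratio: r(k) = -\frac{5}{9} * (k+\frac{1}{11}) / [(k+1)] - poly over poly, x = -\frac{5}{9} from leading terms; C = \frac{10}{3} at k = 0.


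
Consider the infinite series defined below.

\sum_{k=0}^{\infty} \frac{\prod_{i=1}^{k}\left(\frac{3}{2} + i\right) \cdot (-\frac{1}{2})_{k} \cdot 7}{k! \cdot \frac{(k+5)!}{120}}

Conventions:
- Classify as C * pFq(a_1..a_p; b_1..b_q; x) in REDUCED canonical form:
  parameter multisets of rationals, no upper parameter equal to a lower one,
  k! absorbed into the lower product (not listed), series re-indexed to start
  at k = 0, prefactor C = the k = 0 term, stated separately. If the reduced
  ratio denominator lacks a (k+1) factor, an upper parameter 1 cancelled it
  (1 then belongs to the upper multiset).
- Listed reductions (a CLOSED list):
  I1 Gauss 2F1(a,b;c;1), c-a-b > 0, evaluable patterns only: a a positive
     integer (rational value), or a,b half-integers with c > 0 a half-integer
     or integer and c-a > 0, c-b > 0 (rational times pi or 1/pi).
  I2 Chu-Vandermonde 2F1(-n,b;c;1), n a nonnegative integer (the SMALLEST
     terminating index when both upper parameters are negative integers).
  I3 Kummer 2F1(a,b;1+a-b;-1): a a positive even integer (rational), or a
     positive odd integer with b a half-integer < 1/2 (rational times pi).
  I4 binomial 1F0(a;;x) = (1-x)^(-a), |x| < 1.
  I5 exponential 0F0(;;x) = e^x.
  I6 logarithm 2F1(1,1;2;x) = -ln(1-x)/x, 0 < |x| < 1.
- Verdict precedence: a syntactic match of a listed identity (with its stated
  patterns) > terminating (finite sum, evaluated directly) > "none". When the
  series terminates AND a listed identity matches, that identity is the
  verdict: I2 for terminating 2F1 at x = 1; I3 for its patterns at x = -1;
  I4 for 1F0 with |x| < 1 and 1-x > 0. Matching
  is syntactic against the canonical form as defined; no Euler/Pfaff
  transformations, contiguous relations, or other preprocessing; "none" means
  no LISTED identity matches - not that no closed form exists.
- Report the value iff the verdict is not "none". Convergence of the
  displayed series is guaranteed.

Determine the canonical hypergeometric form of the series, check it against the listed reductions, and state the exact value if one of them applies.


Structural cue: x = 1 and the denominator's factorial ratio (C = 7) is a lower Pochhammer.
Term ratio: r(k) = 1 * (k-\frac{1}{2}) (k+\frac{5}{2}) / [(k+6) (k+1)] - rational; roots negated = parameters, x = 1, C = 7.

With C = 7: the canonical form is 2F1(-\frac{1}{2}, \frac{5}{2}; 6; 1). Verdict: Gauss's theorem I1 (half-integer case) fires (x = 1; upper {-\frac{1}{2}, \frac{5}{2}} half-integers, c = 6 in the evaluable pattern). Value: \frac{8192}{495} / \pi.


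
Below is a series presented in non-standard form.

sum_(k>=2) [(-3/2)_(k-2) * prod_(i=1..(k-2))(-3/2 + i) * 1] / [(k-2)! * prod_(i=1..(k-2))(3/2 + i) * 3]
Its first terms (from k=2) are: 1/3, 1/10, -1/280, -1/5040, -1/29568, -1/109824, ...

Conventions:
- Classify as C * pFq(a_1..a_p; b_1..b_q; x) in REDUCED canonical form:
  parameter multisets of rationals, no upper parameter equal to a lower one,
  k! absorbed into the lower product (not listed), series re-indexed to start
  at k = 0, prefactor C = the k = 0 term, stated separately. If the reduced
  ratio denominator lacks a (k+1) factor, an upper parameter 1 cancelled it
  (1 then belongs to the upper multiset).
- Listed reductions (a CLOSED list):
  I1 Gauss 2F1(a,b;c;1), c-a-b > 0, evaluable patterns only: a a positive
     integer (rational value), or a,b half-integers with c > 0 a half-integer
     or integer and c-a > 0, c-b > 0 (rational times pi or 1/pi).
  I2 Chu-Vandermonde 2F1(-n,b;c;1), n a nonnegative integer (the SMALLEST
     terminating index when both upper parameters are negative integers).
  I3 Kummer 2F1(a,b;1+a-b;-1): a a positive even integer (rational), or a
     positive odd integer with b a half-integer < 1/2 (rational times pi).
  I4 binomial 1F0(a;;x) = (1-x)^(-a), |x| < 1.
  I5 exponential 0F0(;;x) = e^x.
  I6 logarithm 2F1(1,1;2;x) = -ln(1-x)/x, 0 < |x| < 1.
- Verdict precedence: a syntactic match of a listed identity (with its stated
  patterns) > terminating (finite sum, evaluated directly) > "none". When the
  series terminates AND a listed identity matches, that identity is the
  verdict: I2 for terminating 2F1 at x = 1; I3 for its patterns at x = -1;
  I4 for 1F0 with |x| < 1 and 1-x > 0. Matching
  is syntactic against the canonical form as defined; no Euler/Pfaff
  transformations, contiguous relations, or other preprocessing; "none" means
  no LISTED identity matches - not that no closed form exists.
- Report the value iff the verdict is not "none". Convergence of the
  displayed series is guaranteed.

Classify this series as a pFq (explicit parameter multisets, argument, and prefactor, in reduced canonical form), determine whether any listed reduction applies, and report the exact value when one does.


Canonical form: C = 1/3 times 2F1 with upper {-3/2, -1/2}, lower {5/2}, x = 1. Verdict: Gauss (I1, half-integer pattern) fires (x = 1; upper {-3/2, -1/2} half-integers, c = 5/2 in the evaluable pattern). Its exact value is (35/256) * pi.

The tell: t_0 = 1/3 here, and the running product (C = 1/3, x = 1) telescopes to a rising factorial.
Term ratio: r(k) = 1 * (k-3/2) (k-1/2) / [(k+5/2) (k+1)] ; factor over Q: parameters, x = 1, and C = 1/3.


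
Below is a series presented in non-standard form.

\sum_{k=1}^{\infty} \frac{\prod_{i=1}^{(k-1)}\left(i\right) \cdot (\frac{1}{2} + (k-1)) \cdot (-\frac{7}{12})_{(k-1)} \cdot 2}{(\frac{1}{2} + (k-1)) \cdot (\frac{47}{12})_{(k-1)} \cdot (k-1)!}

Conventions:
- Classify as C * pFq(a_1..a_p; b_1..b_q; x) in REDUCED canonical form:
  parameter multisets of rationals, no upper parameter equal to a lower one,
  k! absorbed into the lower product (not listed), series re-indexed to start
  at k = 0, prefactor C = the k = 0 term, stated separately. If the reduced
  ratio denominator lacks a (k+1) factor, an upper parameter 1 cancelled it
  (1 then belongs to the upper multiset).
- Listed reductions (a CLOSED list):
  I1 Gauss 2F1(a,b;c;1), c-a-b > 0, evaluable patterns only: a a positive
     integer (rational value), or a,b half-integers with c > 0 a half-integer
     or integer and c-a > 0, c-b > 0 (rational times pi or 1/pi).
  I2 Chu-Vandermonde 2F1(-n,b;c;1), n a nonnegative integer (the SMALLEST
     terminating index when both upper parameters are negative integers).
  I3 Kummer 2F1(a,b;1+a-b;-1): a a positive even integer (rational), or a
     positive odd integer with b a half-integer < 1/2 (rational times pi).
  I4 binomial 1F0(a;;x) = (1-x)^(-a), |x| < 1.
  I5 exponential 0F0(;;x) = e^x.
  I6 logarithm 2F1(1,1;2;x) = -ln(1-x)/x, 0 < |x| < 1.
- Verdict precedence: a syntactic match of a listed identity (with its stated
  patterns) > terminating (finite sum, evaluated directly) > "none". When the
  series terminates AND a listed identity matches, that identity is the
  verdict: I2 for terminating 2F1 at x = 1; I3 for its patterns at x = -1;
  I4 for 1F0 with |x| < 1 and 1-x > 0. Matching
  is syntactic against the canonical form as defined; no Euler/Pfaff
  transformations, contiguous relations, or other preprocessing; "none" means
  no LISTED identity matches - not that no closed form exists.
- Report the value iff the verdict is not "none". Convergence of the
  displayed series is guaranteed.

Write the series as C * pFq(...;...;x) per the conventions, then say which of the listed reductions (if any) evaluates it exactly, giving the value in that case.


This is 2 * 2F1(-\frac{7}{12}, 1; \frac{47}{12}; 1) in reduced canonical form. Verdict: Gauss (I1, integer-parameter pattern) fires (x = 1: the Gamma ratio telescopes since c-a-b = 7/2 > 0 and a = 1 in Z>0). Value: \frac{5}{3}.

Structural cue: t_0 being 2, the running product (prefactor 2) telescopes to a rising factorial.
Adjacent-term ratio: r(k) = 1 * (k-\frac{7}{12}) (k+1) / [(k+\frac{47}{12}) (k+1)] ; factor over Q: parameters, x = 1, and C = 2.


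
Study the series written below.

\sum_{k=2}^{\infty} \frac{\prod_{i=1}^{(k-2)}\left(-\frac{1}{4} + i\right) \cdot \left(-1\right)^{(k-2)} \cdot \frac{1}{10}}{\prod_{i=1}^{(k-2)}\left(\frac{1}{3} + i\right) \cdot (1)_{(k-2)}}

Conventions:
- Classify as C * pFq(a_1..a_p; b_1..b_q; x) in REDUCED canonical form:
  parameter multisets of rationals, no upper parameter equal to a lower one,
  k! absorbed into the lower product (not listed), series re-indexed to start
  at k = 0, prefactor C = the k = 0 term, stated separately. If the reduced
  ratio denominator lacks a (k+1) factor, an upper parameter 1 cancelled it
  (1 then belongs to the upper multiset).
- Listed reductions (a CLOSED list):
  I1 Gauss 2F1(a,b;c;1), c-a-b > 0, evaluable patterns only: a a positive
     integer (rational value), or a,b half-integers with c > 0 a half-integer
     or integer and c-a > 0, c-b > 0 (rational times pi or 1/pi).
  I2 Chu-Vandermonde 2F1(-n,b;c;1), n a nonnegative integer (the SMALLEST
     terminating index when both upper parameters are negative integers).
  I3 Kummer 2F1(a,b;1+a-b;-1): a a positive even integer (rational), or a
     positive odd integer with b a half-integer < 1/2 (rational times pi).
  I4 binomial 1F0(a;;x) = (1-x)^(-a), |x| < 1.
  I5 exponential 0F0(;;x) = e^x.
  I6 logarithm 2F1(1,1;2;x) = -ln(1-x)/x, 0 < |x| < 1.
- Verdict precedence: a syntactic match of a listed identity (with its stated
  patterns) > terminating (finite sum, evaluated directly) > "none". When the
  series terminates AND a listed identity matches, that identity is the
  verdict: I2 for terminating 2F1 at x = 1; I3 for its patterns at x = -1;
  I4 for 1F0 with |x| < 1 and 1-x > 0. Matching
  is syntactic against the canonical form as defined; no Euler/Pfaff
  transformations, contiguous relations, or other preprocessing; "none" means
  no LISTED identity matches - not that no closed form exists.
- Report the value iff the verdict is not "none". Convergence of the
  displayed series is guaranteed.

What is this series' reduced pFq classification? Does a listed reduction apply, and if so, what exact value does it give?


Classification (C = \frac{1}{10}): 1F1 with upper {\frac{3}{4}}, lower {\frac{4}{3}}, argument x = -1. Verdict: no listed reduction: x = -1 and upper {\frac{3}{4}} fail every I1-I6 pattern.

First insight: with t_0 = \frac{1}{10}, the running product (C = 1/10, x = -1) telescopes to a rising factorial.
Term ratio: r(k) = -1 * (k+\frac{3}{4}) / [(k+\frac{4}{3}) (k+1)] - rational in k. x = -1; t_0 = \frac{1}{10}; negate the roots.


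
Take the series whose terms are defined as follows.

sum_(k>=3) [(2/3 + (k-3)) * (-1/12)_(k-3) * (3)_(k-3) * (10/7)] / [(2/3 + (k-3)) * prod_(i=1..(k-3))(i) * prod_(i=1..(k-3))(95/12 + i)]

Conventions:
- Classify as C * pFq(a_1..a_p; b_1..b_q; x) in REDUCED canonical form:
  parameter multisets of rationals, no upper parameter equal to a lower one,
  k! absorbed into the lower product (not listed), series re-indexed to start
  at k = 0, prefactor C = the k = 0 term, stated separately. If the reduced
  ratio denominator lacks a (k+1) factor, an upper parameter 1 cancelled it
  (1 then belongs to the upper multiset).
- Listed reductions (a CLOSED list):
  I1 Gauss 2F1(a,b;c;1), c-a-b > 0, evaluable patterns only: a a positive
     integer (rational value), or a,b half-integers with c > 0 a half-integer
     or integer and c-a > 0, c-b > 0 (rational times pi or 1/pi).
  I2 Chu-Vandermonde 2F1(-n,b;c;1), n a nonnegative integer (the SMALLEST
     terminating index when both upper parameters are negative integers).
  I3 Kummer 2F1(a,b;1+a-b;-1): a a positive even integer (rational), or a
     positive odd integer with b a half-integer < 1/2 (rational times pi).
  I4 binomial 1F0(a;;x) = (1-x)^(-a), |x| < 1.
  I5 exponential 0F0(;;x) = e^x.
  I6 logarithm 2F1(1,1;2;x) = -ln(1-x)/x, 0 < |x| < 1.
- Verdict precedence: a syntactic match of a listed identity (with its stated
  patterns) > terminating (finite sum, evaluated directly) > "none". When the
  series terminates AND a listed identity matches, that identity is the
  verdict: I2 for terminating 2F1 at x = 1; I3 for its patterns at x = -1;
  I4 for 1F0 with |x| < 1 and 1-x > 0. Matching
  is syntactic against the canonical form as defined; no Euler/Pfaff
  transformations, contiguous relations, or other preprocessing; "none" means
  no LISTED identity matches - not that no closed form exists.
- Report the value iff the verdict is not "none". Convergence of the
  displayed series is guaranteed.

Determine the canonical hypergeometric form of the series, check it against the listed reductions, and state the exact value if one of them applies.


Canonical form: C = 10/7 times 2F1 with upper {-1/12, 3}, lower {107/12}, x = 1. Verdict: the Gauss summation I1 applies (x = 1: the Gamma ratio telescopes since c-a-b = 6 > 0 and a = 3 in Z>0). Exact value: 2799175/2032128.

Key step: x = 1 and striking the common factor k + 2/3 reduces the term (C = 10/7).
Term ratio: r(k) = 1 * (k-1/12) (k+3) / [(k+107/12) (k+1)] - rational; roots negated = parameters, x = 1, C = 10/7.


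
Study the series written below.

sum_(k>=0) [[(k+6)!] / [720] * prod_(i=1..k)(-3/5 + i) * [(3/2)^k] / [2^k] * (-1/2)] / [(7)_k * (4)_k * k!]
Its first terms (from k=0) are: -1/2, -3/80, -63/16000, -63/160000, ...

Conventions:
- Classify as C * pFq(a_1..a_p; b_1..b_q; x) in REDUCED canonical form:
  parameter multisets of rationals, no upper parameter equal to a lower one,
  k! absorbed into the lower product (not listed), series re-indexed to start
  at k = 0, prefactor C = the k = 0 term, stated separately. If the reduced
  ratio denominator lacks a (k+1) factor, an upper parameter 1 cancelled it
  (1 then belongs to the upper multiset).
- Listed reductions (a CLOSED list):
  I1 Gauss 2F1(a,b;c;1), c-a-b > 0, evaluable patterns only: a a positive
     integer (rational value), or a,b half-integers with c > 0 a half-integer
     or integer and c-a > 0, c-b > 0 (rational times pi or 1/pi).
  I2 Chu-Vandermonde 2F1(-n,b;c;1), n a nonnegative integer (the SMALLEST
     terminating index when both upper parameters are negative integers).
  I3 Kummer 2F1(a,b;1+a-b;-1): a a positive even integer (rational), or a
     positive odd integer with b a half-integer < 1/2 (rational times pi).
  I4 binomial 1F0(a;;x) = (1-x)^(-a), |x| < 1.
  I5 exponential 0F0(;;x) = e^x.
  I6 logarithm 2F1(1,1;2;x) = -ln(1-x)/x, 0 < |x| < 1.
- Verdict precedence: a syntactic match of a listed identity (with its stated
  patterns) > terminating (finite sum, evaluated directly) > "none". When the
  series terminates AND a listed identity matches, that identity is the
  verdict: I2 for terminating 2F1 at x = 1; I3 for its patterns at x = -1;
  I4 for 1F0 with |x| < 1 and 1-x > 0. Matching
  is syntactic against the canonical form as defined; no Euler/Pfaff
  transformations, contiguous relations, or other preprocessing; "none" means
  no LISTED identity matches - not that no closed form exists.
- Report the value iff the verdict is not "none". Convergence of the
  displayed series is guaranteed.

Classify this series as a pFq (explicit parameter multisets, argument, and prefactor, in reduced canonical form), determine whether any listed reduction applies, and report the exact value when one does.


First insight: t_0 = -1/2 here, and the factorial ratio (C = -1/2) (k+a-1)!/(a-1)! is a rising factorial (a)_k.
Step ratio: r(k) = (3/4) * (k+2/5) / [(k+4) (k+1)] - poly over poly, x = (3/4) from leading terms; C = -1/2 at k = 0.

Reduced: x = 3/4, 1F1, upper = {2/5}, lower = {4}, C = -1/2. Verdict: none. No listed pattern accepts 1F1(2/5; 4; 3/4).


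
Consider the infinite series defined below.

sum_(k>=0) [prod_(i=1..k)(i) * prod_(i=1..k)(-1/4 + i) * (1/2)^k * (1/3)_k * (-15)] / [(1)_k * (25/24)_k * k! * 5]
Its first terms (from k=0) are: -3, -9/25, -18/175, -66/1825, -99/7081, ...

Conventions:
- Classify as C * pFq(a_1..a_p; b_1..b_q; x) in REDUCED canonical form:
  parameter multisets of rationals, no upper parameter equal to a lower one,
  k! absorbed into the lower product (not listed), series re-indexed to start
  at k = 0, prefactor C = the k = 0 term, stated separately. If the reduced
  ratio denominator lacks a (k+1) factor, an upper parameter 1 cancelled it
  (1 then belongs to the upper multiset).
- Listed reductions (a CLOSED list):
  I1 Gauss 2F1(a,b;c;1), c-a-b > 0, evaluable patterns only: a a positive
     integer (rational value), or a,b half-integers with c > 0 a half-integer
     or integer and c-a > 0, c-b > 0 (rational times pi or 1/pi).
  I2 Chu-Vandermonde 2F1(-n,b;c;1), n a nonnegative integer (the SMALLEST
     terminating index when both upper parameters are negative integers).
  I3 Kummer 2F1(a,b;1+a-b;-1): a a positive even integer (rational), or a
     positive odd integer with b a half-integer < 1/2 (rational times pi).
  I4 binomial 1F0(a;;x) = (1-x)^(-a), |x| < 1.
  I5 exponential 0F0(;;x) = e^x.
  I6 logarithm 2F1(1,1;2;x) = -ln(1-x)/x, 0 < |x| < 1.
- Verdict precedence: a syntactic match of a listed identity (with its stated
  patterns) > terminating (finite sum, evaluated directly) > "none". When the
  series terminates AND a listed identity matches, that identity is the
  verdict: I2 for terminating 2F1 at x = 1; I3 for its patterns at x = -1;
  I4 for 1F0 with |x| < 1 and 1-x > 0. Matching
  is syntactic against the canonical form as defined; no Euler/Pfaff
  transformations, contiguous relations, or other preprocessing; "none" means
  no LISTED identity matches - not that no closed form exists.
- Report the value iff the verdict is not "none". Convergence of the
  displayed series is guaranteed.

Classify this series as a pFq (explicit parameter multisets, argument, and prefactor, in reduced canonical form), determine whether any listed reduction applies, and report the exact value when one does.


Reduced: x = 1/2, 2F1, upper = {1/3, 3/4}, lower = {25/24}, C = -3. Verdict: none. Every listed pattern misses the 2F1 form at 1/2, upper {1/3, 3/4}.

Key observation: x = (1/2) and the parameter 1 appears in both the upper and lower lists and cancels.
Ratio: r(k) = (1/2) * (k+1/3) (k+3/4) / [(k+25/24) (k+1)] - rational in k. x = (1/2); t_0 = -3; negate the roots.


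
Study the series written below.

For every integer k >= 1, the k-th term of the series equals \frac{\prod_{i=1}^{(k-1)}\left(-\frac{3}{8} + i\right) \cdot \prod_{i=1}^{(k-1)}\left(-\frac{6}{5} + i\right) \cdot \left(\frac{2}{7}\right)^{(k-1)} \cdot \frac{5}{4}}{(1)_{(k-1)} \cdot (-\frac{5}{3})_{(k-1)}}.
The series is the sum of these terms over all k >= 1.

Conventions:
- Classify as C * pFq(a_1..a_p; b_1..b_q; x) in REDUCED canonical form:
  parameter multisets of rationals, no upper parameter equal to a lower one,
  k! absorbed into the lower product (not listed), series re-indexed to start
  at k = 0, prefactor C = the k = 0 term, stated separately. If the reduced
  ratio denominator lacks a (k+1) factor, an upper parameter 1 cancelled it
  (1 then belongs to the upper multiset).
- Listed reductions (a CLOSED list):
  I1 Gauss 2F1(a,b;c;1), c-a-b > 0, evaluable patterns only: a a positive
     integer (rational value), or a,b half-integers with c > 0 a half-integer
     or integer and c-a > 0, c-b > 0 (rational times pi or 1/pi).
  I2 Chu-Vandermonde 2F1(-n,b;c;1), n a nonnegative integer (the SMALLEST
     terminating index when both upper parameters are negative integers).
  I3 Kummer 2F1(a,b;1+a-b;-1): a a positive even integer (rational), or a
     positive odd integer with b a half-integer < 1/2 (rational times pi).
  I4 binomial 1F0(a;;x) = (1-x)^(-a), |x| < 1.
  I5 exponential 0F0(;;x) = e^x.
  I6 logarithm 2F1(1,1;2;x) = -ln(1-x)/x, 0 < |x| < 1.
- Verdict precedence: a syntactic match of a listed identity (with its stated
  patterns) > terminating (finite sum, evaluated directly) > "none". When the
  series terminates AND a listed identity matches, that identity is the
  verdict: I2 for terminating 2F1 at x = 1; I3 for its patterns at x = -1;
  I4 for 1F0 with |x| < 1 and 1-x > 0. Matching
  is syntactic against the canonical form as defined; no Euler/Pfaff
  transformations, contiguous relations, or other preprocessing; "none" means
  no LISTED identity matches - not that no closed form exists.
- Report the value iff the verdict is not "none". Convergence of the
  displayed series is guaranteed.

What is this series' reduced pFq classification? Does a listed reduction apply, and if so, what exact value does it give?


Prefactor \frac{5}{4}, argument \frac{2}{7}: 2F1 with upper {-\frac{1}{5}, \frac{5}{8}} over lower {-\frac{5}{3}}. Verdict: none here - no I1-I6 shape fits x = \frac{2}{7} with lower {-\frac{5}{3}}.

Key step: t_0 being \frac{5}{4}, the running product (C = 5/4, x = 2/7) telescopes to a rising factorial.
Consecutive-term ratio: r(k) = \frac{2}{7} * (k-\frac{1}{5}) (k+\frac{5}{8}) / [(k-\frac{5}{3}) (k+1)] - poly over poly, x = \frac{2}{7} from leading terms; C = \frac{5}{4} at k = 0.


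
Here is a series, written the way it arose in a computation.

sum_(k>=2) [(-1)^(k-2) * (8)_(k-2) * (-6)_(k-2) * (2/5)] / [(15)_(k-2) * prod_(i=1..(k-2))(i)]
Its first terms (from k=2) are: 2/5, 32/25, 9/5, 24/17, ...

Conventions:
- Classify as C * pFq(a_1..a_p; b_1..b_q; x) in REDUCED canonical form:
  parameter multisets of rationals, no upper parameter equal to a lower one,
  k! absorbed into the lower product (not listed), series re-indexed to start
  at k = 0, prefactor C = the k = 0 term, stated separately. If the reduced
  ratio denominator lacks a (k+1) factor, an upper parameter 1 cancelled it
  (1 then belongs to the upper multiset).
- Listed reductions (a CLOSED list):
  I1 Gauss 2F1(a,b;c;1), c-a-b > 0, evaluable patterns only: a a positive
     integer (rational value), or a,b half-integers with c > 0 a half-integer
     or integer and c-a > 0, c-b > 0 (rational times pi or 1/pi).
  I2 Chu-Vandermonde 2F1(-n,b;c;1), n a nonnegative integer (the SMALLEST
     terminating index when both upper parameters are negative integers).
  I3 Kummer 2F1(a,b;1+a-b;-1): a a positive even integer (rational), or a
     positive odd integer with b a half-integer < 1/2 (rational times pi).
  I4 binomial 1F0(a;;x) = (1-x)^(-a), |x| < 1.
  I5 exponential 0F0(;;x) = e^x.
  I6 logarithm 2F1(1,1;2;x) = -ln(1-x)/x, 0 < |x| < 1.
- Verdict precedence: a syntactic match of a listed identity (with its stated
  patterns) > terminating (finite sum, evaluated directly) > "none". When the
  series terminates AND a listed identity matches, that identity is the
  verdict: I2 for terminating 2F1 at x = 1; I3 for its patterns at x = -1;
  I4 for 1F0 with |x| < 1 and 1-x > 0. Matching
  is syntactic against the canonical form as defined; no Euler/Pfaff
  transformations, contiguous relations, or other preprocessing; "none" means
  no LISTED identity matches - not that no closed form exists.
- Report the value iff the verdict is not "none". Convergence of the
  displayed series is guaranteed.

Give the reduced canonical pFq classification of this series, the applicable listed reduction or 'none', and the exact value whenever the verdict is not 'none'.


With C = 2/5: the canonical form is 2F1(-6, 8; 15; -1). Verdict at x = -1: Kummer (I3) matches (x = -1; c = 15 equals 1+a-b for upper {-6, 8}: listed pattern). Exact value: 143/25.

The tell: from the first term 2/5: the product of the first k integers (prefactor 2/5) is k!.
Term ratio: r(k) = (-1) * (k-6) (k+8) / [(k+15) (k+1)] - rational in k. x = (-1); t_0 = 2/5; negate the roots.


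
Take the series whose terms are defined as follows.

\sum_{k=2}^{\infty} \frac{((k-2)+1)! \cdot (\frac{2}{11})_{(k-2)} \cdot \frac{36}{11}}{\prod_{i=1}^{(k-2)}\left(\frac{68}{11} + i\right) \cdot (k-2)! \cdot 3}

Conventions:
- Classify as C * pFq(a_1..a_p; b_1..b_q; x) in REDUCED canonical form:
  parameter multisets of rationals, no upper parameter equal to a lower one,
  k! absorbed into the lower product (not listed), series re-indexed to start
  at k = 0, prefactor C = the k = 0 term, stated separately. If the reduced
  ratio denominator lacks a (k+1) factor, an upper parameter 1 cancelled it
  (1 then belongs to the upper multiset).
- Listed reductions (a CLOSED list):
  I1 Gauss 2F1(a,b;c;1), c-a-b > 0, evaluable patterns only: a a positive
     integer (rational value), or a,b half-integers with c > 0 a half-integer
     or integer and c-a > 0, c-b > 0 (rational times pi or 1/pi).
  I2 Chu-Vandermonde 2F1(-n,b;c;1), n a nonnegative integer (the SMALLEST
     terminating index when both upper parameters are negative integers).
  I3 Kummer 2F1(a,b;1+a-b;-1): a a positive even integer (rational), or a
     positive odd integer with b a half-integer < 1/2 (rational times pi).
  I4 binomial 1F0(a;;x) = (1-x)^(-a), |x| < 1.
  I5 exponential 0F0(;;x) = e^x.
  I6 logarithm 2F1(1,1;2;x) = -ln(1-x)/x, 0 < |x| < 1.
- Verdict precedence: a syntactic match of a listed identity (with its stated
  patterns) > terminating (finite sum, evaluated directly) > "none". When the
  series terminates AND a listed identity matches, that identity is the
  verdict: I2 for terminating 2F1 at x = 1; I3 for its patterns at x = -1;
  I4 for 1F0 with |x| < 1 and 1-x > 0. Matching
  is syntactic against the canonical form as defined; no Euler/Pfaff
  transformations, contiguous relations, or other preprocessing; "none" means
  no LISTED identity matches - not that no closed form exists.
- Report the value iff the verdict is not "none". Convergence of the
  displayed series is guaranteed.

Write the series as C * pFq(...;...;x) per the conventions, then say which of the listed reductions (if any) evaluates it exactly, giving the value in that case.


At argument 1: a 2F1 with upper {\frac{2}{11}, 2}, lower {\frac{79}{11}}, scaled by C = \frac{12}{11}. Verdict: Gauss (I1, integer-parameter pattern) matches (x = 1: the Gamma ratio telescopes since c-a-b = 5 > 0 and a = 2 in Z>0). Exact value: \frac{7752}{6655}.

First insight: t_0 = \frac{12}{11} here, and the lower running product (prefactor 12/11) is a rising factorial.
Ratio: r(k) = 1 * (k+\frac{2}{11}) (k+2) / [(k+\frac{79}{11}) (k+1)] - rational; roots negated = parameters, x = 1, C = \frac{12}{11}.


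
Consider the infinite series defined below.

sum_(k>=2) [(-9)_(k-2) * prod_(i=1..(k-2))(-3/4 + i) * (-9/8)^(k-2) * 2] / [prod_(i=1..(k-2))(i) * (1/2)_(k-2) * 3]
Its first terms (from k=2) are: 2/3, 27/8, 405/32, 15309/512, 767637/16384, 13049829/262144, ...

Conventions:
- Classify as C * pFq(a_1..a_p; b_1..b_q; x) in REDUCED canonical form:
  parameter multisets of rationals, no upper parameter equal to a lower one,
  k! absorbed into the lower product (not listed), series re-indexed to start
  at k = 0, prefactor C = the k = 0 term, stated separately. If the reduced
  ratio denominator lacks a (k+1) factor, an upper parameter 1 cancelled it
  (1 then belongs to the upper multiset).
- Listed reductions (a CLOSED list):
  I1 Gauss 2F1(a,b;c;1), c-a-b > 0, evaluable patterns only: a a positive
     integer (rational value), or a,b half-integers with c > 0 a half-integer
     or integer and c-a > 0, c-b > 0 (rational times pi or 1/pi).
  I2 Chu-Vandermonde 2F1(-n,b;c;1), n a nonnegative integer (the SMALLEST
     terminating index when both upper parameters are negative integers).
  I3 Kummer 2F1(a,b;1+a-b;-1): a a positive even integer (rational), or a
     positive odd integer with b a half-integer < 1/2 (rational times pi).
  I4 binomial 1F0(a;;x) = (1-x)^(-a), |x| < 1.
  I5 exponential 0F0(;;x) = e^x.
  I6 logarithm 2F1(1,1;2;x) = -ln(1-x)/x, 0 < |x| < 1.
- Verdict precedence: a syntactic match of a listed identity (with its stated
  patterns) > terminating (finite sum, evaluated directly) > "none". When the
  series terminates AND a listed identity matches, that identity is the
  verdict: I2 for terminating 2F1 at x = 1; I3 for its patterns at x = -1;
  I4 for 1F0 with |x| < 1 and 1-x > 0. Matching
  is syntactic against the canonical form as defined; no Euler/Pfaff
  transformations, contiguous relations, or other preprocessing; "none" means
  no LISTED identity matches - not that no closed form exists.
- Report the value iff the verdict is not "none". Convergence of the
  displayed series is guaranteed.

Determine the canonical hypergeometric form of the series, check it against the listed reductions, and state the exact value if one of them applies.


Key observation: x = (-9/8) and the constant factors (prefactor 2/3) combine into one prefactor.
Consecutive-term ratio: r(k) = (-9/8) * (k-9) (k+1/4) / [(k+1/2) (k+1)] - rational in k, leading ratio (-9/8); with t_0 = 2/3, classification follows.

This is 2/3 * 2F1(-9, 1/4; 1/2; -9/8) in reduced canonical form. Verdict: terminating - upper -9 stops the sum at k = 9; the 10 terms are added exactly. Value: 227261945987075/1133871366144.


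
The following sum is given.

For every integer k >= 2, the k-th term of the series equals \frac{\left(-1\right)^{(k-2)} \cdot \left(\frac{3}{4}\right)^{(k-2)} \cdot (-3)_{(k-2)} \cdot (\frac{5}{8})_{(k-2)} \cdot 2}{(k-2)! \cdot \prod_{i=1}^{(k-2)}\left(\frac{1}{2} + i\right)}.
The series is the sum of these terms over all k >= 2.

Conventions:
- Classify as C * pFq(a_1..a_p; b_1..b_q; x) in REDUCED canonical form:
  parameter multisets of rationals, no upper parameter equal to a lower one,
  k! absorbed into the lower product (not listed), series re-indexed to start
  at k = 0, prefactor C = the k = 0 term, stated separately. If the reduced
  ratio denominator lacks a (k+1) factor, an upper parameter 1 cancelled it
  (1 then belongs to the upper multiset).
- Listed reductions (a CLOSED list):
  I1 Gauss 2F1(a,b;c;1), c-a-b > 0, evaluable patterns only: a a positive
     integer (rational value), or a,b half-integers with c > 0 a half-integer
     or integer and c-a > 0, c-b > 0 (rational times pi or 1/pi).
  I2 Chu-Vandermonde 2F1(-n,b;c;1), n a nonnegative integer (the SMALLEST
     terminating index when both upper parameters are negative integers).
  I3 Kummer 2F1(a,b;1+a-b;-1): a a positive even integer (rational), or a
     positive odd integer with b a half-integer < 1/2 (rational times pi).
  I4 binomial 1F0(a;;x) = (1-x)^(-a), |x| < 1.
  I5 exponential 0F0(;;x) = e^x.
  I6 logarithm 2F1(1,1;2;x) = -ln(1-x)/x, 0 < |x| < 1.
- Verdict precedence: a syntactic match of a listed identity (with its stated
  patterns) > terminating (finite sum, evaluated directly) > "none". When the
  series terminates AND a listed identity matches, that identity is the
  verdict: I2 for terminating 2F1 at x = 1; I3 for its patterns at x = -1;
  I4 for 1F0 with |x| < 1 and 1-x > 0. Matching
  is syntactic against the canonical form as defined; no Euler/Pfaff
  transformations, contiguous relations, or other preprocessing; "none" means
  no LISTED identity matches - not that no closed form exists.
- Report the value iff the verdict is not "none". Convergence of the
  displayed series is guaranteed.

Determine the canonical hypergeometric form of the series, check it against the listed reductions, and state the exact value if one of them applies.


At argument -\frac{3}{4}: a 2F1 with upper {-3, \frac{5}{8}}, lower {\frac{3}{2}}, scaled by C = 2. Verdict: terminating at k = 3: the factor (-3)_k kills every later term; summing the 4 survivors is exact. Its exact value is \frac{10159}{2048}.

First insight: t_0 being 2, the (-1)^k factor (C = 2) folds into the argument's sign.
Consecutive-term ratio: r(k) = -\frac{3}{4} * (k-3) (k+\frac{5}{8}) / [(k+\frac{3}{2}) (k+1)] - rational in k, leading ratio -\frac{3}{4}; with t_0 = 2, classification follows.


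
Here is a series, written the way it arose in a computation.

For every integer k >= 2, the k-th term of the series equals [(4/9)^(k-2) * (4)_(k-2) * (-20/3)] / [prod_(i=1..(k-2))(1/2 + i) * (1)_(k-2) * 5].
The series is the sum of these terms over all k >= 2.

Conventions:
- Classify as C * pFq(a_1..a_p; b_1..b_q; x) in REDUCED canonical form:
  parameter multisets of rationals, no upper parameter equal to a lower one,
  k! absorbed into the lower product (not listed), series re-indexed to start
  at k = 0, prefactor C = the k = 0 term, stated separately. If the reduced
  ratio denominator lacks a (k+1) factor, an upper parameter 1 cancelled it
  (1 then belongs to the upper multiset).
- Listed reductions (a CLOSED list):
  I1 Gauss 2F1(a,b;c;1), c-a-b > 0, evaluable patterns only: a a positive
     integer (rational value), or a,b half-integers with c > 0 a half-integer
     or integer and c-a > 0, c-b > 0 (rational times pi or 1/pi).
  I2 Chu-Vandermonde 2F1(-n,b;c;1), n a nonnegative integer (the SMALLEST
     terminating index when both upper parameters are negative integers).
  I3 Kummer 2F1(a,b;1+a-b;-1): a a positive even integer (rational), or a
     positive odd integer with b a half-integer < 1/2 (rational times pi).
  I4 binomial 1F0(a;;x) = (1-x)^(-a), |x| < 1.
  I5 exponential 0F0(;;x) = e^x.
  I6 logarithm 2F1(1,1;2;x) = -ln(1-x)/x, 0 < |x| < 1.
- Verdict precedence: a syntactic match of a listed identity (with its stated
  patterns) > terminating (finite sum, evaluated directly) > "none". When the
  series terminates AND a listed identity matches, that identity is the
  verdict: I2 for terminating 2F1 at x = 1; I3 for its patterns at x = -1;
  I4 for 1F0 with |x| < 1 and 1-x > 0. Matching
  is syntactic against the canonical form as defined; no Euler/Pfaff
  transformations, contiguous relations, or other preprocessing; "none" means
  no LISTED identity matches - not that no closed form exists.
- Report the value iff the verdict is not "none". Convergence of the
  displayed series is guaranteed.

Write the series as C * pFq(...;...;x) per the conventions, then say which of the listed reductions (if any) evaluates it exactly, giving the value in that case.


Key step: from the first term -4/3: (1)_k (prefactor -4/3) is k! itself.
Ratio: r(k) = (4/9) * (k+4) / [(k+3/2) (k+1)] - poly over poly, x = (4/9) from leading terms; C = -4/3 at k = 0.

x = 4/9 here; the reduced form reads 1F1, upper {4}, lower {3/2}, C = -4/3. Verdict: none. A 1F1 with upper {4} fits none of I1-I6 at x = 4/9; the sum runs forever.


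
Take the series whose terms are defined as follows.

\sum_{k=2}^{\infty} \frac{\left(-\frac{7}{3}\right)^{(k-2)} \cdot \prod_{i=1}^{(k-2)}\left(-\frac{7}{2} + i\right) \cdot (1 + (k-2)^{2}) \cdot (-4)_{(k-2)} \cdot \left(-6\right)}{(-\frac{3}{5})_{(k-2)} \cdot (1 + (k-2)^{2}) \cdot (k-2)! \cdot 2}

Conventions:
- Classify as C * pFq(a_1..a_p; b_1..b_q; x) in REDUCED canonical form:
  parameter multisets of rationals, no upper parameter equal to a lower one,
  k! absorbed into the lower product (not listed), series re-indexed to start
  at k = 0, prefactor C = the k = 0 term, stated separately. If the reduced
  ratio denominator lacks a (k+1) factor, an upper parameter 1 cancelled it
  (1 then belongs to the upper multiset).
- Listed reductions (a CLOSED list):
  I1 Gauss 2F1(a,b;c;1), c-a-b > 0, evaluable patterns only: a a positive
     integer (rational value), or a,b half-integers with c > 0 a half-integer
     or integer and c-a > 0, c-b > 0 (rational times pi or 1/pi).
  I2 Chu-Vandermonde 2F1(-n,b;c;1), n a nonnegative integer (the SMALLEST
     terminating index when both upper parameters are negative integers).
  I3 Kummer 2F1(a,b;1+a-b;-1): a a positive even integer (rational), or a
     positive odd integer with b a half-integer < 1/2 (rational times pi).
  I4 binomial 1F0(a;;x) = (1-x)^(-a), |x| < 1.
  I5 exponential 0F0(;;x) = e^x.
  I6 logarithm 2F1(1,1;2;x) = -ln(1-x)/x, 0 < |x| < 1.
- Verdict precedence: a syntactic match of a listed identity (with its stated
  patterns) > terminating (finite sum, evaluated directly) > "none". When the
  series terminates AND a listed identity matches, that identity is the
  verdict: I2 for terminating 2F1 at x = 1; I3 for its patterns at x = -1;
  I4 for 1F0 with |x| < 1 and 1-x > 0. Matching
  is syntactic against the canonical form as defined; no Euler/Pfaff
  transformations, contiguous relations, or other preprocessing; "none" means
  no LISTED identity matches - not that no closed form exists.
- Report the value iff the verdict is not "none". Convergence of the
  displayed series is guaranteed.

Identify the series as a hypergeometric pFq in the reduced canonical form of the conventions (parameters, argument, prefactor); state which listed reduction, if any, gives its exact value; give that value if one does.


Canonical form: C = -3 times 2F1 with upper {-4, -\frac{5}{2}}, lower {-\frac{3}{5}}, x = -\frac{7}{3}. Verdict: terminating - the sum ends at index 4 because -4 is a negative integer; exact evaluation follows. Value: \frac{4743421}{10368}.

Structural cue: t_0 being -3, the running product (C = -3) telescopes to a rising factorial.
Step ratio: r(k) = -\frac{7}{3} * (k-4) (k-\frac{5}{2}) / [(k-\frac{3}{5}) (k+1)] - rational in k, leading ratio -\frac{7}{3}; with t_0 = -3, classification follows.


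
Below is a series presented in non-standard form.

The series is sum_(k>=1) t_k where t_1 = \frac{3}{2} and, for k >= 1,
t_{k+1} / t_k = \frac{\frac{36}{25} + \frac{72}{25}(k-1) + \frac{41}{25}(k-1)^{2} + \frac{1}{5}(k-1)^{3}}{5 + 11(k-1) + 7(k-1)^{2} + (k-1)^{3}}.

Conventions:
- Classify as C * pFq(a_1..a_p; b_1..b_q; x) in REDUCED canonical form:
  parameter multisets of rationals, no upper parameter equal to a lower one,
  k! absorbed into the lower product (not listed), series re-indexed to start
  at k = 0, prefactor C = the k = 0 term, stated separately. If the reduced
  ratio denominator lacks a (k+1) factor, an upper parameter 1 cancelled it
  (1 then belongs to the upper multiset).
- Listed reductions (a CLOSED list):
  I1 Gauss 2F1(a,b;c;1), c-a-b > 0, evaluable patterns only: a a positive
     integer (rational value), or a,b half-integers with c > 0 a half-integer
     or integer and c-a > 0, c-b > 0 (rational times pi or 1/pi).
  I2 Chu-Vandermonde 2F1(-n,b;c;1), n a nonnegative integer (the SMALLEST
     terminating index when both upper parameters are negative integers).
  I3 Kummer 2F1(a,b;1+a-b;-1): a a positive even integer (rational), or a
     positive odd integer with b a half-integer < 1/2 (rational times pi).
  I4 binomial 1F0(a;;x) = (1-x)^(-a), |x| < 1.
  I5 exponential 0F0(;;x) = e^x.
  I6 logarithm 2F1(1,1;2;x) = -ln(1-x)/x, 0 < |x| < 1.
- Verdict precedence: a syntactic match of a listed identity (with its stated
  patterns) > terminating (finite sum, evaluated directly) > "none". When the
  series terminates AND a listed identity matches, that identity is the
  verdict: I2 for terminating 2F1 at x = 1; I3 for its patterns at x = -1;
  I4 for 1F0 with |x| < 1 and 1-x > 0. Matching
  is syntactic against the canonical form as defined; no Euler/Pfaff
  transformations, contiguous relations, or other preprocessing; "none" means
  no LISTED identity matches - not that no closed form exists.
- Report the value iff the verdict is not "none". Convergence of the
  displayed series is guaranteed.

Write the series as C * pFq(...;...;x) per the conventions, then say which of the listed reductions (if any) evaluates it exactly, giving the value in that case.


The tell: t_0 being \frac{3}{2}, the parameter 1 appears in both the upper and lower lists and cancels.
Consecutive-term ratio: r(k) = \frac{1}{5} * (k+\frac{6}{5}) (k+6) / [(k+5) (k+1)] - rational; roots negated = parameters, x = \frac{1}{5}, C = \frac{3}{2}.

Prefactor \frac{3}{2}, argument \frac{1}{5}: 2F1 with upper {\frac{6}{5}, 6} over lower {5}. Verdict: none. No listed pattern accepts 2F1(\frac{6}{5}, 6; 5; \frac{1}{5}).
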